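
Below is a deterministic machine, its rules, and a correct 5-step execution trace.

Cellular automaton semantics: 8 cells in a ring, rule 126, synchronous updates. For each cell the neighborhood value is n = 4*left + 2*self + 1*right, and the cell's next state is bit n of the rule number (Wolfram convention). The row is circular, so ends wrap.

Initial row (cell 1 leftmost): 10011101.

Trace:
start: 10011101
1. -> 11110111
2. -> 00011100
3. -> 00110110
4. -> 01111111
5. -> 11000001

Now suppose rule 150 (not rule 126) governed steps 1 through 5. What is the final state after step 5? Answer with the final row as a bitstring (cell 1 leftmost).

(re-executing steps 1..5 under rule 150; state before step 1: 10011101)
1. -> 01101000
2. -> 10001100
3. -> 11010011
4. -> 10011101
5. -> 01101000

01101000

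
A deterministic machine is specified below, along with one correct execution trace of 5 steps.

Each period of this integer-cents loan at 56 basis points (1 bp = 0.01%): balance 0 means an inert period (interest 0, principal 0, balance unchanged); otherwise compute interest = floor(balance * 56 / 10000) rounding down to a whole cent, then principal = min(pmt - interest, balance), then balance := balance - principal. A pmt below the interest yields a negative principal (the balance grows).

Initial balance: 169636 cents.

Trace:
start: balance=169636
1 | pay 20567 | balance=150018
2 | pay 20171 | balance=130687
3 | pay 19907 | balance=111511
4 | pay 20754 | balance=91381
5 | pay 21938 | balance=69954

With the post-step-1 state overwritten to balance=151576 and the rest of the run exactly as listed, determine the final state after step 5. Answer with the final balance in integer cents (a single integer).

71547

state after step 1 := balance=151576
2 | pay 20171 | balance=132253
3 | pay 19907 | balance=113086
4 | pay 20754 | balance=92965
5 | pay 21938 | balance=71547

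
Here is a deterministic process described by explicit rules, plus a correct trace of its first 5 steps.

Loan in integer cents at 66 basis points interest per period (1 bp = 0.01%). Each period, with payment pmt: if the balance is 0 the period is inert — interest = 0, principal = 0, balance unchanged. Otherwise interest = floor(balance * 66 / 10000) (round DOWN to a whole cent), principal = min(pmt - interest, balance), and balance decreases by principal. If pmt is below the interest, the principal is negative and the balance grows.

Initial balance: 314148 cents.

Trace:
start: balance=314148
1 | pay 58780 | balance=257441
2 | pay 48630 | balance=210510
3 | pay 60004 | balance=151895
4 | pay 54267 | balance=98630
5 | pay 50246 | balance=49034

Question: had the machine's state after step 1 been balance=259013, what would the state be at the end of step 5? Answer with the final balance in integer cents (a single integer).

state after step 1 := balance=259013
2 | pay 48630 | balance=212092
3 | pay 60004 | balance=153487
4 | pay 54267 | balance=100233
5 | pay 50246 | balance=50648

50648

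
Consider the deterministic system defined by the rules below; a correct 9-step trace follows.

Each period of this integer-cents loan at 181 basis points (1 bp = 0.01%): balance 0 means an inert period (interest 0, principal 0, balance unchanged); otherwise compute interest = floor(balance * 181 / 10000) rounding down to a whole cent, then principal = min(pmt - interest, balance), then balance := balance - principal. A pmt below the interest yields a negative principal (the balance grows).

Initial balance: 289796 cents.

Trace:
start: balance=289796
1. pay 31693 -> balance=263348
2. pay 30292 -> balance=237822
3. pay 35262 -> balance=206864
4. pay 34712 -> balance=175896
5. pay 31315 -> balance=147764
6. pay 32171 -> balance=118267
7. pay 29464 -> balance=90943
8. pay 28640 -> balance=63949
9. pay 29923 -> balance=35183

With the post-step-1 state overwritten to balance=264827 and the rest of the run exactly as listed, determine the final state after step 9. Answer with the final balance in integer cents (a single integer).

state after step 1 := balance=264827
2. pay 30292 -> balance=239328
3. pay 35262 -> balance=208397
4. pay 34712 -> balance=177456
5. pay 31315 -> balance=149352
6. pay 32171 -> balance=119884
7. pay 29464 -> balance=92589
8. pay 28640 -> balance=65624
9. pay 29923 -> balance=36888

36888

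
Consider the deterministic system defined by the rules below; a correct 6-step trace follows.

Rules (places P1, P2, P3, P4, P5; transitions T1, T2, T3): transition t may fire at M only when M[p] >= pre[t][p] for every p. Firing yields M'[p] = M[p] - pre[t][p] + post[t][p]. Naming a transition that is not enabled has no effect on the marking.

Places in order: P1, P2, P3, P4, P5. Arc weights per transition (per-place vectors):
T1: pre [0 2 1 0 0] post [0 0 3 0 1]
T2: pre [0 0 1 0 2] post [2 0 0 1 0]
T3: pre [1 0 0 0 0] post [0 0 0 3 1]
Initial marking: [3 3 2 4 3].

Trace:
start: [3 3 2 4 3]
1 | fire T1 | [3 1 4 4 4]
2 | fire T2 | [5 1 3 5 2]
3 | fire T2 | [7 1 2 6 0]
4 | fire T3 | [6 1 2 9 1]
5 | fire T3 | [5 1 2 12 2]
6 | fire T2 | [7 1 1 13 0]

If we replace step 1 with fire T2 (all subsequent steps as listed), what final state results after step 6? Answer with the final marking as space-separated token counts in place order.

(re-executing from step 1 with the substitution; state before step 1: [3 3 2 4 3])
1 | fire T2 | [5 3 1 5 1]
2 | fire T2 | [5 3 1 5 1]
3 | fire T2 | [5 3 1 5 1]
4 | fire T3 | [4 3 1 8 2]
5 | fire T3 | [3 3 1 11 3]
6 | fire T2 | [5 3 0 12 1]

5 3 0 12 1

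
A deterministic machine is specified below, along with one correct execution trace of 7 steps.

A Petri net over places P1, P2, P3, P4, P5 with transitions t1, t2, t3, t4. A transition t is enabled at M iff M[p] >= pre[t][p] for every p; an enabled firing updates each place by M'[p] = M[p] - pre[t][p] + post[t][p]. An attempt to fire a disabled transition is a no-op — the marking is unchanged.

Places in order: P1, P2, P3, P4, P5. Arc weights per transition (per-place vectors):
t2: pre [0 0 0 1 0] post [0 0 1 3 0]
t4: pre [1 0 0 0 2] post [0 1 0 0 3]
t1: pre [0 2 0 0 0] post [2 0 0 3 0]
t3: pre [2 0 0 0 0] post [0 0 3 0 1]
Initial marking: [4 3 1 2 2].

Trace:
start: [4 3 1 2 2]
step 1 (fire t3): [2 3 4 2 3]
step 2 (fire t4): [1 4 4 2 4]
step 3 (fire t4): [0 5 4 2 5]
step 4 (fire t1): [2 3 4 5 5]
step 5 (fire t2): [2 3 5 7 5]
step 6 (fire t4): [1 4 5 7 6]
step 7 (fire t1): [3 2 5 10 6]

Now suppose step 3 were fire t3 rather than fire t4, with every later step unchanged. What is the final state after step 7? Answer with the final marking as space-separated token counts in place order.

4 1 5 10 5

(re-executing from step 3 with the substitution; state before step 3: [1 4 4 2 4])
step 3 (fire t3): [1 4 4 2 4]
step 4 (fire t1): [3 2 4 5 4]
step 5 (fire t2): [3 2 5 7 4]
step 6 (fire t4): [2 3 5 7 5]
step 7 (fire t1): [4 1 5 10 5]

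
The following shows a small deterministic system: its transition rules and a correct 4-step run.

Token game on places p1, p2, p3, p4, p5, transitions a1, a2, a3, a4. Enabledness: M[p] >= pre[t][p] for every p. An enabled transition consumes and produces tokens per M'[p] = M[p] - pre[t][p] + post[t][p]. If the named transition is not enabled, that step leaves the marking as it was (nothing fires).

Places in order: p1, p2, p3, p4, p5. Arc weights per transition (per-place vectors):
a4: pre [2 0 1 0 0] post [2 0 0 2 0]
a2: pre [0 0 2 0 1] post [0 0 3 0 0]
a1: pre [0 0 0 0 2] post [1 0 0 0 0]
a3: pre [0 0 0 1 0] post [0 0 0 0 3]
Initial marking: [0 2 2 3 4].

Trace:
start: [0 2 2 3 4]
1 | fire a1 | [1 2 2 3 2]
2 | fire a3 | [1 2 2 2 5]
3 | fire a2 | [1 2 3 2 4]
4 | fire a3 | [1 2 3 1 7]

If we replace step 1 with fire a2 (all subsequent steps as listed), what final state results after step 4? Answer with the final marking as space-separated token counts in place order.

(re-executing from step 1 with the substitution; state before step 1: [0 2 2 3 4])
1 | fire a2 | [0 2 3 3 3]
2 | fire a3 | [0 2 3 2 6]
3 | fire a2 | [0 2 4 2 5]
4 | fire a3 | [0 2 4 1 8]

0 2 4 1 8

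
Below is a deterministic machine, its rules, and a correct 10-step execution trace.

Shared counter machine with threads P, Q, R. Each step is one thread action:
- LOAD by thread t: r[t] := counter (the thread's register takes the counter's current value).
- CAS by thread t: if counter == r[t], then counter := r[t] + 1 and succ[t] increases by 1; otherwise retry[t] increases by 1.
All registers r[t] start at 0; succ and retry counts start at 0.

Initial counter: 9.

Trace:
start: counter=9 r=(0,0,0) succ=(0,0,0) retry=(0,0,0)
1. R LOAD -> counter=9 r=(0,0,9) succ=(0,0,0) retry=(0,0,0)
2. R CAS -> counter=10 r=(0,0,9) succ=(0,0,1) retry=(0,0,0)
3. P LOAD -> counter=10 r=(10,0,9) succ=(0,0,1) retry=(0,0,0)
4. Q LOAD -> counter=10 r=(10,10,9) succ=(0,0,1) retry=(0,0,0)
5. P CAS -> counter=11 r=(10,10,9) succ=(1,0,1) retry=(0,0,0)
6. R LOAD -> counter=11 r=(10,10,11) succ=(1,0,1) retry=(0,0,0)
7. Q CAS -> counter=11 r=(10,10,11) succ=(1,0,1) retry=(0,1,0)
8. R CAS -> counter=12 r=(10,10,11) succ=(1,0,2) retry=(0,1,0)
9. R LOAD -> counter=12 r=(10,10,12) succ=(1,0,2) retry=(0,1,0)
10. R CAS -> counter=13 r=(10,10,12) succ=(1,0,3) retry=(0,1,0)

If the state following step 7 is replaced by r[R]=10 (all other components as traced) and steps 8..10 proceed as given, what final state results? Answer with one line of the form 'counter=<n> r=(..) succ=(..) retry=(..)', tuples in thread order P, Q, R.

state after step 7 := counter=11 r=(10,10,10) succ=(1,0,1) retry=(0,1,0)
8. R CAS -> counter=11 r=(10,10,10) succ=(1,0,1) retry=(0,1,1)
9. R LOAD -> counter=11 r=(10,10,11) succ=(1,0,1) retry=(0,1,1)
10. R CAS -> counter=12 r=(10,10,11) succ=(1,0,2) retry=(0,1,1)

counter=12 r=(10,10,11) succ=(1,0,2) retry=(0,1,1)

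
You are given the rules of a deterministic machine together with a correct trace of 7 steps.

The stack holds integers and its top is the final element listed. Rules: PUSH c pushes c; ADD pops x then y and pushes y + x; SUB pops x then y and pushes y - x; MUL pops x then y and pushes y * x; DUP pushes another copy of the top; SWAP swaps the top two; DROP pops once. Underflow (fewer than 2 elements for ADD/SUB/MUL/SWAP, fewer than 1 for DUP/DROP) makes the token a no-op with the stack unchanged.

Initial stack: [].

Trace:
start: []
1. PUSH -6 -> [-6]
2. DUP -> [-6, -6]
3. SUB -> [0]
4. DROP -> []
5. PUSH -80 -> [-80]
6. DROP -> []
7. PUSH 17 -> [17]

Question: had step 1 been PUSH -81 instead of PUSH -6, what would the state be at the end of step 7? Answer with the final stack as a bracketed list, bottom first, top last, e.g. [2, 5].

(re-executing from step 1 with the substitution; state before step 1: [])
1. PUSH -81 -> [-81]
2. DUP -> [-81, -81]
3. SUB -> [0]
4. DROP -> []
5. PUSH -80 -> [-80]
6. DROP -> []
7. PUSH 17 -> [17]

[17]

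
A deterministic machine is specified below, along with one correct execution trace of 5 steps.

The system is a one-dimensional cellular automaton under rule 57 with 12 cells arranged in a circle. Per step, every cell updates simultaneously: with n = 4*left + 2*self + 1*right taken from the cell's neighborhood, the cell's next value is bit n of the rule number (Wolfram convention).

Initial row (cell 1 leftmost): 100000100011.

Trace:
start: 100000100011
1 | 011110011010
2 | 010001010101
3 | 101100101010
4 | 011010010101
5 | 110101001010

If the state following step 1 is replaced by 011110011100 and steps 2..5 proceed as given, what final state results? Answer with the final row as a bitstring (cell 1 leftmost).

state after step 1 := 011110011100
2 | 010001010011
3 | 101100101010
4 | 011010010101
5 | 110101001010

110101001010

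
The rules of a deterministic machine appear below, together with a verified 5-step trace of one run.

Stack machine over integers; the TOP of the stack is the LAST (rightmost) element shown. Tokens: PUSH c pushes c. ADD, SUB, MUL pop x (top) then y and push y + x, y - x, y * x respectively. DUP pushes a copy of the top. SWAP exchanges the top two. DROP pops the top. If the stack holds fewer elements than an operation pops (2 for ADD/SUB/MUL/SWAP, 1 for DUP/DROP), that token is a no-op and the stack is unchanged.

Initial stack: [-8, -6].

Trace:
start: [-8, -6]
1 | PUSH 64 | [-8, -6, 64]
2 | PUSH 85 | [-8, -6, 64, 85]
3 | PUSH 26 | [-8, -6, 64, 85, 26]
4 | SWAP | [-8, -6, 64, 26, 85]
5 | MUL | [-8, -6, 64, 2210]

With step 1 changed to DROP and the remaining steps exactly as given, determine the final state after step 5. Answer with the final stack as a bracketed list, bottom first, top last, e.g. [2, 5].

[-8, 2210]

(re-executing from step 1 with the substitution; state before step 1: [-8, -6])
1 | DROP | [-8]
2 | PUSH 85 | [-8, 85]
3 | PUSH 26 | [-8, 85, 26]
4 | SWAP | [-8, 26, 85]
5 | MUL | [-8, 2210]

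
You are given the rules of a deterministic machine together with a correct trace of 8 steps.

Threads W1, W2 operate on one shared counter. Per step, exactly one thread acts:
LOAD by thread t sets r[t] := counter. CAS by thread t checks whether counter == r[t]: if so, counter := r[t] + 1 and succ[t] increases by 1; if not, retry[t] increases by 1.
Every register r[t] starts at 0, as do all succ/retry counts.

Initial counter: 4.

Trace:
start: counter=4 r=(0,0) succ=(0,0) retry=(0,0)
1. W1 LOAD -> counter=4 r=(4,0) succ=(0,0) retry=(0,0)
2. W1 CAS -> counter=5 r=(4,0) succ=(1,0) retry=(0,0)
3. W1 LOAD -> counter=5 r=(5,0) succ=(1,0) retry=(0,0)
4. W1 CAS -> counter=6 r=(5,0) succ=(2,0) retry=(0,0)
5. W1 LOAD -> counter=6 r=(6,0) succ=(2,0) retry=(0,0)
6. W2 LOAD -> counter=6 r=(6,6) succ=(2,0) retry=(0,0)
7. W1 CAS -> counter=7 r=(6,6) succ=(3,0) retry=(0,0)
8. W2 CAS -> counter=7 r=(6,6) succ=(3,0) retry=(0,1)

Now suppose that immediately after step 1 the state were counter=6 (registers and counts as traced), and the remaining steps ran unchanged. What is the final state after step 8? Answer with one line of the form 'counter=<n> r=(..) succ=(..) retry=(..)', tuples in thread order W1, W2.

state after step 1 := counter=6 r=(4,0) succ=(0,0) retry=(0,0)
2. W1 CAS -> counter=6 r=(4,0) succ=(0,0) retry=(1,0)
3. W1 LOAD -> counter=6 r=(6,0) succ=(0,0) retry=(1,0)
4. W1 CAS -> counter=7 r=(6,0) succ=(1,0) retry=(1,0)
5. W1 LOAD -> counter=7 r=(7,0) succ=(1,0) retry=(1,0)
6. W2 LOAD -> counter=7 r=(7,7) succ=(1,0) retry=(1,0)
7. W1 CAS -> counter=8 r=(7,7) succ=(2,0) retry=(1,0)
8. W2 CAS -> counter=8 r=(7,7) succ=(2,0) retry=(1,1)

counter=8 r=(7,7) succ=(2,0) retry=(1,1)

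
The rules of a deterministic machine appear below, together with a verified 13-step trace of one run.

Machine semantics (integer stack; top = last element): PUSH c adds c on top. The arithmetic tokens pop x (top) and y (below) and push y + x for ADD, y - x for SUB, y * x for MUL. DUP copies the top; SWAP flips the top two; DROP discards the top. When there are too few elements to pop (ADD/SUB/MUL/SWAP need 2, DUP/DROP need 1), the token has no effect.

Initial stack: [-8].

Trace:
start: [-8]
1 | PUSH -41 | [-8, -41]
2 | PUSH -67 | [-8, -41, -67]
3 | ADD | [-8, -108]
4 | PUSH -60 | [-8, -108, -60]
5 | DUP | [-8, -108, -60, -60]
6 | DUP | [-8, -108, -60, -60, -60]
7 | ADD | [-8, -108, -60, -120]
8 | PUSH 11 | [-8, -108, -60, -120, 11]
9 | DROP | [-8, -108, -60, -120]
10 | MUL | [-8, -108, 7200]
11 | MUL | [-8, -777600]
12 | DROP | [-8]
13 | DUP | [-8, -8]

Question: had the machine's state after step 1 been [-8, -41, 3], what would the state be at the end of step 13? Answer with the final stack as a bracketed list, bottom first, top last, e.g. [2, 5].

[-8, -41, -41]

state after step 1 := [-8, -41, 3]
2 | PUSH -67 | [-8, -41, 3, -67]
3 | ADD | [-8, -41, -64]
4 | PUSH -60 | [-8, -41, -64, -60]
5 | DUP | [-8, -41, -64, -60, -60]
6 | DUP | [-8, -41, -64, -60, -60, -60]
7 | ADD | [-8, -41, -64, -60, -120]
8 | PUSH 11 | [-8, -41, -64, -60, -120, 11]
9 | DROP | [-8, -41, -64, -60, -120]
10 | MUL | [-8, -41, -64, 7200]
11 | MUL | [-8, -41, -460800]
12 | DROP | [-8, -41]
13 | DUP | [-8, -41, -41]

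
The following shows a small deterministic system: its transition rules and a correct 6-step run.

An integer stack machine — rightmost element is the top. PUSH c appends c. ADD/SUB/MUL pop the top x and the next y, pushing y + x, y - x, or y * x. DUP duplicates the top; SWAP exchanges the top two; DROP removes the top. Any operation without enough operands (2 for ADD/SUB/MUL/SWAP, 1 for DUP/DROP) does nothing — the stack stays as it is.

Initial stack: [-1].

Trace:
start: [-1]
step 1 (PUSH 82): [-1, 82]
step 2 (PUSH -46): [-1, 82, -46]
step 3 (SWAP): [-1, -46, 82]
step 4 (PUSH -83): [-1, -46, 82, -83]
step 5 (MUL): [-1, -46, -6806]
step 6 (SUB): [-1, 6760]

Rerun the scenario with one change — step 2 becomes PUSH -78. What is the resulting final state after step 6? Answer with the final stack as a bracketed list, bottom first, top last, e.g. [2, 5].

(re-executing from step 2 with the substitution; state before step 2: [-1, 82])
step 2 (PUSH -78): [-1, 82, -78]
step 3 (SWAP): [-1, -78, 82]
step 4 (PUSH -83): [-1, -78, 82, -83]
step 5 (MUL): [-1, -78, -6806]
step 6 (SUB): [-1, 6728]

[-1, 6728]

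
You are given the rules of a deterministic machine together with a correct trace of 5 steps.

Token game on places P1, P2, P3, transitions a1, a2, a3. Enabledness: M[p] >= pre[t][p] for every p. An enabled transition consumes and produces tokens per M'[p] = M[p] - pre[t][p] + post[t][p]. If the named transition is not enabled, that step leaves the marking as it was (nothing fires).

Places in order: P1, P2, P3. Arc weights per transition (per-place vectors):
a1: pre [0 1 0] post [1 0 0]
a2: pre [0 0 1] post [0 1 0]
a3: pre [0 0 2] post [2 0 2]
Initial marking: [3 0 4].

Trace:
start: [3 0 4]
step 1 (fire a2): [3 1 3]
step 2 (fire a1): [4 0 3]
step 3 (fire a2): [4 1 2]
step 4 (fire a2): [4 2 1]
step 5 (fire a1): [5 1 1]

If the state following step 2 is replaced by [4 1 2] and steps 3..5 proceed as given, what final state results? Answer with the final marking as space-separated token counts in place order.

5 2 0

state after step 2 := [4 1 2]
step 3 (fire a2): [4 2 1]
step 4 (fire a2): [4 3 0]
step 5 (fire a1): [5 2 0]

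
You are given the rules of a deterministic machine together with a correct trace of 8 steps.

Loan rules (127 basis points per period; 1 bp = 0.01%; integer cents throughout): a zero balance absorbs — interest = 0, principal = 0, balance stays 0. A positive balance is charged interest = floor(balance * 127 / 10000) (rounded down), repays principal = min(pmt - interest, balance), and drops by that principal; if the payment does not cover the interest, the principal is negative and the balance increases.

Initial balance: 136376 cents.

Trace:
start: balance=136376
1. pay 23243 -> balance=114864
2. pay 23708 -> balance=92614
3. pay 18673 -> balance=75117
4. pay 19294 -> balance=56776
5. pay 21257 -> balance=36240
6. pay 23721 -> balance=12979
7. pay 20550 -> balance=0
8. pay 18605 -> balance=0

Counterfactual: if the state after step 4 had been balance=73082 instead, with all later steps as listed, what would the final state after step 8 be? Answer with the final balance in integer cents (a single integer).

0

state after step 4 := balance=73082
5. pay 21257 -> balance=52753
6. pay 23721 -> balance=29701
7. pay 20550 -> balance=9528
8. pay 18605 -> balance=0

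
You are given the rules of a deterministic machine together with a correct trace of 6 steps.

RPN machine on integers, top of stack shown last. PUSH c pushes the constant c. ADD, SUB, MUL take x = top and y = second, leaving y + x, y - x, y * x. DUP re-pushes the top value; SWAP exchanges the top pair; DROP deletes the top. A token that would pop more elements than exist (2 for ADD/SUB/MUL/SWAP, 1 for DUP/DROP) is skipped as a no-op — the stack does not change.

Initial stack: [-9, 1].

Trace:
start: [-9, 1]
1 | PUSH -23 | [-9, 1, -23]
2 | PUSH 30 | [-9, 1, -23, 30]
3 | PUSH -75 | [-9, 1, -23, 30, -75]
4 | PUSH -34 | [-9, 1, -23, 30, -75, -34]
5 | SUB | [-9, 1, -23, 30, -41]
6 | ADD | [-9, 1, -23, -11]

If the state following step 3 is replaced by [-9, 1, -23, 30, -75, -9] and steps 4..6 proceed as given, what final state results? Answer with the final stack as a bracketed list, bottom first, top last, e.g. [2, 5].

state after step 3 := [-9, 1, -23, 30, -75, -9]
4 | PUSH -34 | [-9, 1, -23, 30, -75, -9, -34]
5 | SUB | [-9, 1, -23, 30, -75, 25]
6 | ADD | [-9, 1, -23, 30, -50]

[-9, 1, -23, 30, -50]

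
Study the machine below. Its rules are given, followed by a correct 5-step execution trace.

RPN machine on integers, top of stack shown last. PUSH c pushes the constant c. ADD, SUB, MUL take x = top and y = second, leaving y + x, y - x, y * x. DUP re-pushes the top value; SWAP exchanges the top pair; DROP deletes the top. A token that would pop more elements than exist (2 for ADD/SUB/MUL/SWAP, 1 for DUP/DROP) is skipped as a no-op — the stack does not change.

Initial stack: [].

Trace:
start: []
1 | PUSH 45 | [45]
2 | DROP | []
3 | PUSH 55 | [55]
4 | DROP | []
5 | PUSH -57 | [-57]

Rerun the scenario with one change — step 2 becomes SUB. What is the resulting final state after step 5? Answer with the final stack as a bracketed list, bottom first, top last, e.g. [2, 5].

(re-executing from step 2 with the substitution; state before step 2: [45])
2 | SUB | [45]
3 | PUSH 55 | [45, 55]
4 | DROP | [45]
5 | PUSH -57 | [45, -57]

[45, -57]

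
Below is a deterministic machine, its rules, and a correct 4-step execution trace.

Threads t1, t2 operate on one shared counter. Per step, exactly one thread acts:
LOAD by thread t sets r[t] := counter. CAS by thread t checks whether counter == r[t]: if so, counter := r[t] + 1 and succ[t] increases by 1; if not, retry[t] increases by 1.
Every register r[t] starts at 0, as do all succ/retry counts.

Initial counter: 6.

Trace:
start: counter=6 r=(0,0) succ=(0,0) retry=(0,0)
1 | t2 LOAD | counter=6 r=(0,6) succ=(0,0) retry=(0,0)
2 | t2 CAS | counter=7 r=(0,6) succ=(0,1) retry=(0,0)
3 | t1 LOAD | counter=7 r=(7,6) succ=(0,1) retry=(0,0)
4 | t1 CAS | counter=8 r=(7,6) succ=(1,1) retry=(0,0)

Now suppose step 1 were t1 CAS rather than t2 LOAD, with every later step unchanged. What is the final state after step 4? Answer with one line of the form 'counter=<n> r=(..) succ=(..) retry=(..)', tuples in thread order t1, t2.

(re-executing from step 1 with the substitution; state before step 1: counter=6 r=(0,0) succ=(0,0) retry=(0,0))
1 | t1 CAS | counter=6 r=(0,0) succ=(0,0) retry=(1,0)
2 | t2 CAS | counter=6 r=(0,0) succ=(0,0) retry=(1,1)
3 | t1 LOAD | counter=6 r=(6,0) succ=(0,0) retry=(1,1)
4 | t1 CAS | counter=7 r=(6,0) succ=(1,0) retry=(1,1)

counter=7 r=(6,0) succ=(1,0) retry=(1,1)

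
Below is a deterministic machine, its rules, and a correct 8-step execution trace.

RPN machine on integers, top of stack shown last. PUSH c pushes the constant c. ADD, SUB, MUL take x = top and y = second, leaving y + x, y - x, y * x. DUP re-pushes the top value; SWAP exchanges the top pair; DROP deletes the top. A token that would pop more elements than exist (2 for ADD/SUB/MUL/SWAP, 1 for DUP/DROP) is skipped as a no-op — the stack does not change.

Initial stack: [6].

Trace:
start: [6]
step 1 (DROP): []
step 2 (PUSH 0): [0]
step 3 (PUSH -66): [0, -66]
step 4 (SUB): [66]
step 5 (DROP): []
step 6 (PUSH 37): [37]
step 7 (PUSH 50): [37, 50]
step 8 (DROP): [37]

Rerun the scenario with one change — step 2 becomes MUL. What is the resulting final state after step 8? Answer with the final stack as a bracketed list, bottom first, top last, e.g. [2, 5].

(re-executing from step 2 with the substitution; state before step 2: [])
step 2 (MUL): []
step 3 (PUSH -66): [-66]
step 4 (SUB): [-66]
step 5 (DROP): []
step 6 (PUSH 37): [37]
step 7 (PUSH 50): [37, 50]
step 8 (DROP): [37]

[37]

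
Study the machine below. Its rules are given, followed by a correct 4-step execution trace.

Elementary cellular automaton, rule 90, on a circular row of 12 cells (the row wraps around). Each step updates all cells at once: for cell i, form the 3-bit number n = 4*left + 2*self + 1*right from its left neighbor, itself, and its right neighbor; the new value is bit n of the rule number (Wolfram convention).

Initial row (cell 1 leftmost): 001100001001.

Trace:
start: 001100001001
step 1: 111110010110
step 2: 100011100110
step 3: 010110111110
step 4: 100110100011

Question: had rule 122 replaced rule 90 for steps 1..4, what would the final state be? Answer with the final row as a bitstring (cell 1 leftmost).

111111101101

(re-executing steps 1..4 under rule 122; state before step 1: 001100001001)
step 1: 111110010110
step 2: 100011101111
step 3: 110110111000
step 4: 111111101101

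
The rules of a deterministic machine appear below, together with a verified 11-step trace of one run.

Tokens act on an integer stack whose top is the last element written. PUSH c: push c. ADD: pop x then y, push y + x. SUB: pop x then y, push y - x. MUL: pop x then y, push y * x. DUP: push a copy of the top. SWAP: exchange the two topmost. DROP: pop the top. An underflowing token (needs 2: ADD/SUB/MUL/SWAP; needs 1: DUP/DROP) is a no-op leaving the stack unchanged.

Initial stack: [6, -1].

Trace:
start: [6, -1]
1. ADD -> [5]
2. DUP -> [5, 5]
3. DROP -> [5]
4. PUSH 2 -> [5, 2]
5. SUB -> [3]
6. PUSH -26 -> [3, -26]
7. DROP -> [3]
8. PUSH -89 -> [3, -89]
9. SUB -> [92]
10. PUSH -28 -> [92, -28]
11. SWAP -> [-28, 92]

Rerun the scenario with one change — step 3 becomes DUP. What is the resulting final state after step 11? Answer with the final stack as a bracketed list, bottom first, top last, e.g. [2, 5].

[5, 5, -28, 92]

(re-executing from step 3 with the substitution; state before step 3: [5, 5])
3. DUP -> [5, 5, 5]
4. PUSH 2 -> [5, 5, 5, 2]
5. SUB -> [5, 5, 3]
6. PUSH -26 -> [5, 5, 3, -26]
7. DROP -> [5, 5, 3]
8. PUSH -89 -> [5, 5, 3, -89]
9. SUB -> [5, 5, 92]
10. PUSH -28 -> [5, 5, 92, -28]
11. SWAP -> [5, 5, -28, 92]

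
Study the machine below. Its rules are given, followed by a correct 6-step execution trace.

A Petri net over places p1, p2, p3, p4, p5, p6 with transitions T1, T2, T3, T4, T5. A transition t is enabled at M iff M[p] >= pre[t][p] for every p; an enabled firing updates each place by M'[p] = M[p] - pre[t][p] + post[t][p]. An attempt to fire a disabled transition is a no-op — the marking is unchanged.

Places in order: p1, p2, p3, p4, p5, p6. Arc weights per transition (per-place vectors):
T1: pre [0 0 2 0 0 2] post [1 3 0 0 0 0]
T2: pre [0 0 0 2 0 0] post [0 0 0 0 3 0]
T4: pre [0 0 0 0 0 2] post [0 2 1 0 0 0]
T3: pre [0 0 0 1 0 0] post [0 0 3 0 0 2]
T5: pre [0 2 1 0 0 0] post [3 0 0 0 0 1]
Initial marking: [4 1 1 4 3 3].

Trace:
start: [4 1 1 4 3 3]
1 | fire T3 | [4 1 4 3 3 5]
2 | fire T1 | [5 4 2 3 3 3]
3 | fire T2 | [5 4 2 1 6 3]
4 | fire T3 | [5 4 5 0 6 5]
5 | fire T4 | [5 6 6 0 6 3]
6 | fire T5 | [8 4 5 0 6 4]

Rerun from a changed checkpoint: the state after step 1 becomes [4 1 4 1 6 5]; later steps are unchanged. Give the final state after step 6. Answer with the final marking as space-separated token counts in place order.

8 4 5 0 6 4

state after step 1 := [4 1 4 1 6 5]
2 | fire T1 | [5 4 2 1 6 3]
3 | fire T2 | [5 4 2 1 6 3]
4 | fire T3 | [5 4 5 0 6 5]
5 | fire T4 | [5 6 6 0 6 3]
6 | fire T5 | [8 4 5 0 6 4]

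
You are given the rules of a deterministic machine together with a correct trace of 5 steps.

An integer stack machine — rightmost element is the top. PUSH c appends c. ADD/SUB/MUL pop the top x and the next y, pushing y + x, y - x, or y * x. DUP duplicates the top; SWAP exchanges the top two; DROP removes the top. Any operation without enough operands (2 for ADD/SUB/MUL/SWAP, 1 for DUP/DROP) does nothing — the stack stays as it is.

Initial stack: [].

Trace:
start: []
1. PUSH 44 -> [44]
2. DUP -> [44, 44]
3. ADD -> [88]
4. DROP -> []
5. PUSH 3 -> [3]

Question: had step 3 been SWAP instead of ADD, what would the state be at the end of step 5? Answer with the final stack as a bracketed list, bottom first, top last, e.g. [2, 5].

[44, 3]

(re-executing from step 3 with the substitution; state before step 3: [44, 44])
3. SWAP -> [44, 44]
4. DROP -> [44]
5. PUSH 3 -> [44, 3]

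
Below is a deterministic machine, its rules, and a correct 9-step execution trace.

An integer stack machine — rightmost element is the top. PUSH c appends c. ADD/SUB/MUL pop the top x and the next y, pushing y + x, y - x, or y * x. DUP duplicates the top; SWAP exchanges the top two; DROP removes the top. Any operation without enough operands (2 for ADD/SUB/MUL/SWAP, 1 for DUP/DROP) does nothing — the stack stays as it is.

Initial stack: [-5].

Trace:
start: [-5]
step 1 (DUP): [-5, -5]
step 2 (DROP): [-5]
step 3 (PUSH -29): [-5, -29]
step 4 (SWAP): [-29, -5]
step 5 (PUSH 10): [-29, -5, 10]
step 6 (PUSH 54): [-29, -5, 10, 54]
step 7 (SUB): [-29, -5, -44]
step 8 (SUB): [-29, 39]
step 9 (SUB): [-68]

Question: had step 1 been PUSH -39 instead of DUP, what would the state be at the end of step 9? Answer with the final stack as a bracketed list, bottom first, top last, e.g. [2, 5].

[-68]

(re-executing from step 1 with the substitution; state before step 1: [-5])
step 1 (PUSH -39): [-5, -39]
step 2 (DROP): [-5]
step 3 (PUSH -29): [-5, -29]
step 4 (SWAP): [-29, -5]
step 5 (PUSH 10): [-29, -5, 10]
step 6 (PUSH 54): [-29, -5, 10, 54]
step 7 (SUB): [-29, -5, -44]
step 8 (SUB): [-29, 39]
step 9 (SUB): [-68]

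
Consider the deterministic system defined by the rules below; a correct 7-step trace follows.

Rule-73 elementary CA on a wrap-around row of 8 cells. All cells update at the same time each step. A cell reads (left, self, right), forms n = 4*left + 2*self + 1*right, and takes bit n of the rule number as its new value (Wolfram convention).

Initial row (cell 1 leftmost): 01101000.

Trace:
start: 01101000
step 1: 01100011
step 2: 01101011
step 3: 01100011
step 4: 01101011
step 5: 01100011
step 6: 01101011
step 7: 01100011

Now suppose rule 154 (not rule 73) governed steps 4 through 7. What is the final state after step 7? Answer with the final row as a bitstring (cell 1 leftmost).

(re-executing steps 4..7 under rule 154; state before step 4: 01100011)
step 4: 01010110
step 5: 10000101
step 6: 01001001
step 7: 00110110

00110110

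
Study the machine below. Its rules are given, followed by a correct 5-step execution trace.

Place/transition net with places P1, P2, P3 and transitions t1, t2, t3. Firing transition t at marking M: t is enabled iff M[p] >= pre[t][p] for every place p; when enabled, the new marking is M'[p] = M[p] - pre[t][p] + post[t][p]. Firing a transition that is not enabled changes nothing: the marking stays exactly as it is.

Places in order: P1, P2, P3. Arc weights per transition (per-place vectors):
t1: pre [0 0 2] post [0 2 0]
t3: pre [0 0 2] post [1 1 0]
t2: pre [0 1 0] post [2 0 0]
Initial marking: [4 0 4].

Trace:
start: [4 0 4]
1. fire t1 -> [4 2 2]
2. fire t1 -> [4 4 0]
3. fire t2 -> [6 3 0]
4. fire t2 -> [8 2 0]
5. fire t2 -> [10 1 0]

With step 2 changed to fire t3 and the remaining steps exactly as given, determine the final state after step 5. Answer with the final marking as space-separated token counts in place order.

(re-executing from step 2 with the substitution; state before step 2: [4 2 2])
2. fire t3 -> [5 3 0]
3. fire t2 -> [7 2 0]
4. fire t2 -> [9 1 0]
5. fire t2 -> [11 0 0]

11 0 0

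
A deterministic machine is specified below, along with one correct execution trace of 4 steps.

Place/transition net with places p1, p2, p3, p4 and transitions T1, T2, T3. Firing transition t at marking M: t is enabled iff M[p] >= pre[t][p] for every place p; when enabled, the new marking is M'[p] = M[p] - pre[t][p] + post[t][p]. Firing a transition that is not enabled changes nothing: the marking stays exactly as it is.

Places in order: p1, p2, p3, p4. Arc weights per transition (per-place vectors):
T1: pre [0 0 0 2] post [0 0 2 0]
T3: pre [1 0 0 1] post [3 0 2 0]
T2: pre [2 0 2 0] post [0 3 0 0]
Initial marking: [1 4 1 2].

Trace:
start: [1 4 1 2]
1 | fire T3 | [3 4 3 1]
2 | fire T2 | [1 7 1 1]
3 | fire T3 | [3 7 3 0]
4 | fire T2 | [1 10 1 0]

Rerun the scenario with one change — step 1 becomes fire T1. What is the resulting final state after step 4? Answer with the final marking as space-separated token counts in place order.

1 4 3 0

(re-executing from step 1 with the substitution; state before step 1: [1 4 1 2])
1 | fire T1 | [1 4 3 0]
2 | fire T2 | [1 4 3 0]
3 | fire T3 | [1 4 3 0]
4 | fire T2 | [1 4 3 0]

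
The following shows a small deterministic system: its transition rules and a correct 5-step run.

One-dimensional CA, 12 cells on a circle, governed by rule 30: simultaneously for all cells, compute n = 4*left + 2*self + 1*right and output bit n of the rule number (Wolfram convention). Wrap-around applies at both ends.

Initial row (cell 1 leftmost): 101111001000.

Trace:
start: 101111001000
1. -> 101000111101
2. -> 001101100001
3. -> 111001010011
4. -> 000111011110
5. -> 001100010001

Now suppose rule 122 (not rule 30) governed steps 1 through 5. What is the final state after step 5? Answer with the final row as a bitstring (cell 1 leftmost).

011111101100

(re-executing steps 1..5 under rule 122; state before step 1: 101111001000)
1. -> 011001110101
2. -> 111111011010
3. -> 100001111101
4. -> 110011000111
5. -> 011111101100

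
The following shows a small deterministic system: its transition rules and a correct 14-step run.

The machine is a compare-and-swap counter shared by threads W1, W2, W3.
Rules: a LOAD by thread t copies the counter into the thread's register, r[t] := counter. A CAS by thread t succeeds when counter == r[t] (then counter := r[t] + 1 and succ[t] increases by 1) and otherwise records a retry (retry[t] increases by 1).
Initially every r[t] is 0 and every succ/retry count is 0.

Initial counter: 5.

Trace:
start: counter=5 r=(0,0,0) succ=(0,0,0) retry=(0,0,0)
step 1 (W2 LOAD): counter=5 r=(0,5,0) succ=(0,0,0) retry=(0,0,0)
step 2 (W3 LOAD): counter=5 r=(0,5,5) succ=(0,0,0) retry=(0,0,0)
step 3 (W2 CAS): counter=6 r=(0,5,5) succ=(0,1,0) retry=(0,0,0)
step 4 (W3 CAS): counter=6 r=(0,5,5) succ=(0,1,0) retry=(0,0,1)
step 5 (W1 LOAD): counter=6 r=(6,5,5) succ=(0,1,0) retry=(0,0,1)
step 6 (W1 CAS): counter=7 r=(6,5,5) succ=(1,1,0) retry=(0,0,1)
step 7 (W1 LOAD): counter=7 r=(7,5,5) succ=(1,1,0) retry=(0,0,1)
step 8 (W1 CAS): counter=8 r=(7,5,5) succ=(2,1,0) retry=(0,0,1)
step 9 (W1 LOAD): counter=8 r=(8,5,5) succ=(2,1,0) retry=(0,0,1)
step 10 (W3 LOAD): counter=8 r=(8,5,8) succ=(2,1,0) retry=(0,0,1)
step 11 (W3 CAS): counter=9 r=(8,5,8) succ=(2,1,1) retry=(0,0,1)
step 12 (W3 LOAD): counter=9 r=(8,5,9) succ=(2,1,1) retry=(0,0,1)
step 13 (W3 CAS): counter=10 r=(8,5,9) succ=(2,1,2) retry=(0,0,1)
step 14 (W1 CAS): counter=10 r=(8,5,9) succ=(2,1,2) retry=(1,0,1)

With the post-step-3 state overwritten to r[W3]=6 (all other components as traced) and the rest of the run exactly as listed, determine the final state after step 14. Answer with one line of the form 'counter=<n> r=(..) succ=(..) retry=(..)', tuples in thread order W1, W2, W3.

state after step 3 := counter=6 r=(0,5,6) succ=(0,1,0) retry=(0,0,0)
step 4 (W3 CAS): counter=7 r=(0,5,6) succ=(0,1,1) retry=(0,0,0)
step 5 (W1 LOAD): counter=7 r=(7,5,6) succ=(0,1,1) retry=(0,0,0)
step 6 (W1 CAS): counter=8 r=(7,5,6) succ=(1,1,1) retry=(0,0,0)
step 7 (W1 LOAD): counter=8 r=(8,5,6) succ=(1,1,1) retry=(0,0,0)
step 8 (W1 CAS): counter=9 r=(8,5,6) succ=(2,1,1) retry=(0,0,0)
step 9 (W1 LOAD): counter=9 r=(9,5,6) succ=(2,1,1) retry=(0,0,0)
step 10 (W3 LOAD): counter=9 r=(9,5,9) succ=(2,1,1) retry=(0,0,0)
step 11 (W3 CAS): counter=10 r=(9,5,9) succ=(2,1,2) retry=(0,0,0)
step 12 (W3 LOAD): counter=10 r=(9,5,10) succ=(2,1,2) retry=(0,0,0)
step 13 (W3 CAS): counter=11 r=(9,5,10) succ=(2,1,3) retry=(0,0,0)
step 14 (W1 CAS): counter=11 r=(9,5,10) succ=(2,1,3) retry=(1,0,0)

counter=11 r=(9,5,10) succ=(2,1,3) retry=(1,0,0)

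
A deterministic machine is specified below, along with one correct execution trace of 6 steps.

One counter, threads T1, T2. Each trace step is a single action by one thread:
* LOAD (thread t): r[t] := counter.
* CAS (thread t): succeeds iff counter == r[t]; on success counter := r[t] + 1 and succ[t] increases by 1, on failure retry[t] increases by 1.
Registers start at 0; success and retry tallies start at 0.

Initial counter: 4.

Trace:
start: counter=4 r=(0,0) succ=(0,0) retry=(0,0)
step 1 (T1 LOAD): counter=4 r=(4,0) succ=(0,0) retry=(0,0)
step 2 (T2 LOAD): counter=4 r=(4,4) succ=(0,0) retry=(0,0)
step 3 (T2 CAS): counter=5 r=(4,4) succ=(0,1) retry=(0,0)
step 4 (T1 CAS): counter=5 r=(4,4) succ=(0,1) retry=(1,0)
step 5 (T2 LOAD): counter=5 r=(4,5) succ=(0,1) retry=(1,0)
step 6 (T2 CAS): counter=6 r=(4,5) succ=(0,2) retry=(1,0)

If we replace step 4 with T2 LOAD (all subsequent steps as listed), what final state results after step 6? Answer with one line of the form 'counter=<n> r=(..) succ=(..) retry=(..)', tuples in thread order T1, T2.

(re-executing from step 4 with the substitution; state before step 4: counter=5 r=(4,4) succ=(0,1) retry=(0,0))
step 4 (T2 LOAD): counter=5 r=(4,5) succ=(0,1) retry=(0,0)
step 5 (T2 LOAD): counter=5 r=(4,5) succ=(0,1) retry=(0,0)
step 6 (T2 CAS): counter=6 r=(4,5) succ=(0,2) retry=(0,0)

counter=6 r=(4,5) succ=(0,2) retry=(0,0)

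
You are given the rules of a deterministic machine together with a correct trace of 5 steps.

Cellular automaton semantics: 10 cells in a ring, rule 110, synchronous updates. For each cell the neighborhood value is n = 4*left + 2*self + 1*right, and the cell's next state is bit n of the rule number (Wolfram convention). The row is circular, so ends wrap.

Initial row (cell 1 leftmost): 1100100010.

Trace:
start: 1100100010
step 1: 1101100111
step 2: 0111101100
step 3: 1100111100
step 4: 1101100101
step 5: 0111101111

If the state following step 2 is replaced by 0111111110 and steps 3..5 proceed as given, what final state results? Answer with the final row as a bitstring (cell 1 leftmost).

0100001100

state after step 2 := 0111111110
step 3: 1100000010
step 4: 1100000111
step 5: 0100001100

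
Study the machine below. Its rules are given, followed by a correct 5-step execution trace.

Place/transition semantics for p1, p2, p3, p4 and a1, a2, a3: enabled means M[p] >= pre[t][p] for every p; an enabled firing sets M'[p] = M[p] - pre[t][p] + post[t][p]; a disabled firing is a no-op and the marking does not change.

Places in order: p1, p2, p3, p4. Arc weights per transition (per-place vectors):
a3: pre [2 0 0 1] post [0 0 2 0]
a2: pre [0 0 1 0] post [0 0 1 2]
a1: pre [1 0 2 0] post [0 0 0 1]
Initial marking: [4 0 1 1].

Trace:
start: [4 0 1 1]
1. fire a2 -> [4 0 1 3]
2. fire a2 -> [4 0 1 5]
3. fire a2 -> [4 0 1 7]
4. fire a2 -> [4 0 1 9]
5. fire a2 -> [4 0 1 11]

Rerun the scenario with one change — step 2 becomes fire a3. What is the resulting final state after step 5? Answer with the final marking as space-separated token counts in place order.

(re-executing from step 2 with the substitution; state before step 2: [4 0 1 3])
2. fire a3 -> [2 0 3 2]
3. fire a2 -> [2 0 3 4]
4. fire a2 -> [2 0 3 6]
5. fire a2 -> [2 0 3 8]

2 0 3 8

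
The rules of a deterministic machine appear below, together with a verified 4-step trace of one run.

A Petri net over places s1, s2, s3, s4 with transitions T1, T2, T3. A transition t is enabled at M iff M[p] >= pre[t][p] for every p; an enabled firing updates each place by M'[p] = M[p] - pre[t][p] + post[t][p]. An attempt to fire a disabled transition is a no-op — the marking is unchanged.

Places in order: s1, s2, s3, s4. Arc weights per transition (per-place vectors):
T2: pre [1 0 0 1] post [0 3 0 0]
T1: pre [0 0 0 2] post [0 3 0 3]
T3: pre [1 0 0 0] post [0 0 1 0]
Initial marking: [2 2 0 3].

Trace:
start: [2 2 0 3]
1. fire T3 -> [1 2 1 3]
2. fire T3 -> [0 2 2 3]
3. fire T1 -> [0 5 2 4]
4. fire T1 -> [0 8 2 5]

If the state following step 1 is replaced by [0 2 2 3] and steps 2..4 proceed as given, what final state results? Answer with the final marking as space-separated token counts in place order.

state after step 1 := [0 2 2 3]
2. fire T3 -> [0 2 2 3]
3. fire T1 -> [0 5 2 4]
4. fire T1 -> [0 8 2 5]

0 8 2 5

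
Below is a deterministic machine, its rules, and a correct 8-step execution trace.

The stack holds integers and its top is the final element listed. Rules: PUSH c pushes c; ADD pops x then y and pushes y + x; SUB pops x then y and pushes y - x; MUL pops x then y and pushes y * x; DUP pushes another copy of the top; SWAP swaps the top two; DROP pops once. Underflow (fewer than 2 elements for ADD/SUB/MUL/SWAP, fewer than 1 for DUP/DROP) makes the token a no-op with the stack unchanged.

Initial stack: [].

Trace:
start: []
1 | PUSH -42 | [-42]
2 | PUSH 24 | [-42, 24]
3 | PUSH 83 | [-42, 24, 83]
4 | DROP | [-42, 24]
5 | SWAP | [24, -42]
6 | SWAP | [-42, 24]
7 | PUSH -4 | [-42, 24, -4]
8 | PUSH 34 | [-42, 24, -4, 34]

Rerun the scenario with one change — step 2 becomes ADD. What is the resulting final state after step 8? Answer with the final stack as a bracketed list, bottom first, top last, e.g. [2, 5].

[-42, -4, 34]

(re-executing from step 2 with the substitution; state before step 2: [-42])
2 | ADD | [-42]
3 | PUSH 83 | [-42, 83]
4 | DROP | [-42]
5 | SWAP | [-42]
6 | SWAP | [-42]
7 | PUSH -4 | [-42, -4]
8 | PUSH 34 | [-42, -4, 34]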